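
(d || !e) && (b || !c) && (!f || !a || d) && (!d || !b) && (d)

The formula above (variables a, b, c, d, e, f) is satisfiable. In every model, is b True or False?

False

Suppose b = true.
(!d) alone gives d = false.
But (d) is also a unit clause — contradiction.
So every satisfying assignment has b = False.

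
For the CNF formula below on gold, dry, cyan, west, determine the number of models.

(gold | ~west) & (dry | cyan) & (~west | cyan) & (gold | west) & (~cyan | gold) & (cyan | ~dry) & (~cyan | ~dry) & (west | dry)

There are 2^4 = 16 truth assignments over (gold, dry, cyan, west).
Check each against the 8 clauses (columns in the order gold, dry, cyan, west):
  F F F F  ✗ fails (dry | cyan)
  F F F T  ✗ fails (gold | ~west)
  F F T F  ✗ fails (gold | west)
  F F T T  ✗ fails (gold | ~west)
  F T F F  ✗ fails (gold | west)
  F T F T  ✗ fails (gold | ~west)
  F T T F  ✗ fails (gold | west)
  F T T T  ✗ fails (gold | ~west)
  T F F F  ✗ fails (dry | cyan)
  T F F T  ✗ fails (dry | cyan)
  T F T F  ✗ fails (west | dry)
  T F T T  ✓ satisfies all
  T T F F  ✗ fails (cyan | ~dry)
  T T F T  ✗ fails (~west | cyan)
  T T T F  ✗ fails (~cyan | ~dry)
  T T T T  ✗ fails (~cyan | ~dry)
1 of the 16 rows is a model.

1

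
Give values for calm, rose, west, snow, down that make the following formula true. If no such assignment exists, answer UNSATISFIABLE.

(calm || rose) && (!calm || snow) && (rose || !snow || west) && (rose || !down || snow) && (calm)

calm=true,  rose=true,  west=true,  snow=true,  down=false

The clause (calm) is unit, so calm = true.
The clause (snow) is unit, so snow = true.
Try rose = true.
No clause remains; west, down are free.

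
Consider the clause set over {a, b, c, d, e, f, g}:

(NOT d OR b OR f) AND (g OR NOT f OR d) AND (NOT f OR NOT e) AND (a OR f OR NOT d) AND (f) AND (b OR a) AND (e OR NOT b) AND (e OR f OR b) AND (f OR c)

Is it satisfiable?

Unit clause (f) forces f = true.
Unit clause (NOT e) forces e = false.
Unit clause (NOT b) forces b = false.
Unit clause (a) forces a = true.
Suppose g = true.
All clauses hold; c, d can take either value.
A satisfying assignment: a=true, b=false, c=false, d=false, e=false, f=true, g=true.

Satisfiable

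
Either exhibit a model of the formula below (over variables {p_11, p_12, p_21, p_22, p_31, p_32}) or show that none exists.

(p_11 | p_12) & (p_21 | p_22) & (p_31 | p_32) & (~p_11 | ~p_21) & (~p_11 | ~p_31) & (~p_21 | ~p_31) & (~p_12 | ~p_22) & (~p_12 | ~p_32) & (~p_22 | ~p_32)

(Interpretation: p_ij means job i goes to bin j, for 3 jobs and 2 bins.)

Try p_11 = 1.
Unit clause (~p_21) forces p_21 = 0.
Unit clause (p_22) forces p_22 = 1.
Unit clause (~p_31) forces p_31 = 0.
Unit clause (p_32) forces p_32 = 1.
That conflicts with the unit clause (~p_32).
Undo p_11 and try p_11 = 0.
Unit clause (p_12) forces p_12 = 1.
Unit clause (~p_22) forces p_22 = 0.
Unit clause (p_21) forces p_21 = 1.
Unit clause (~p_31) forces p_31 = 0.
Unit clause (p_32) forces p_32 = 1.
That conflicts with the unit clause (~p_32).
Either choice for p_11 ends in contradiction.

UNSATISFIABLE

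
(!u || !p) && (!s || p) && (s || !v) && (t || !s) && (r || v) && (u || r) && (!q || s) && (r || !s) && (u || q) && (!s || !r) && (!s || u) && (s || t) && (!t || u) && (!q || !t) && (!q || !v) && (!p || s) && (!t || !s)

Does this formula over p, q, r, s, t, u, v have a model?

Yes

Branch on u: set u = true.
(!p) alone gives p = false.
(!s) alone gives s = false.
(!v) alone gives v = false.
(r) alone gives r = true.
(!q) alone gives q = false.
(t) alone gives t = true.
This assignment satisfies each clause.
A satisfying assignment: p: false, q: false, r: true, s: false, t: true, u: true, v: false.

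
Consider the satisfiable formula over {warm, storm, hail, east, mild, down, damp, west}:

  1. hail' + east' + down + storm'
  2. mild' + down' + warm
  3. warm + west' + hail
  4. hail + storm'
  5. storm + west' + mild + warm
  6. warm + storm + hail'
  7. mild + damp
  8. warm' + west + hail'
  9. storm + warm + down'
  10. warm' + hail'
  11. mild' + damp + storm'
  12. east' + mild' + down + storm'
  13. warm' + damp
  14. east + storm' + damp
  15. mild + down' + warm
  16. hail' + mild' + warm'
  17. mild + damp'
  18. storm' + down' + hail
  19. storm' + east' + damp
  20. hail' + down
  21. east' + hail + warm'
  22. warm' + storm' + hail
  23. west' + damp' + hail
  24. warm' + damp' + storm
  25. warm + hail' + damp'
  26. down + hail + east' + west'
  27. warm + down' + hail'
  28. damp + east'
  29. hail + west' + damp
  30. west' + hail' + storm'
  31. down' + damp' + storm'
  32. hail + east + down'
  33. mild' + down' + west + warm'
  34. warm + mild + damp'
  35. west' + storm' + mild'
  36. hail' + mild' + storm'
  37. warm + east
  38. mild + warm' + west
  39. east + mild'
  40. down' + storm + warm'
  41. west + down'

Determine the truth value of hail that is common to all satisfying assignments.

Suppose hail = 1.
The clause (warm') is unit, so warm = 0.
The clause (storm) is unit, so storm = 1.
The clause (down) is unit, so down = 1.
But (down') is also a unit clause — contradiction.
So every satisfying assignment has hail = False.

False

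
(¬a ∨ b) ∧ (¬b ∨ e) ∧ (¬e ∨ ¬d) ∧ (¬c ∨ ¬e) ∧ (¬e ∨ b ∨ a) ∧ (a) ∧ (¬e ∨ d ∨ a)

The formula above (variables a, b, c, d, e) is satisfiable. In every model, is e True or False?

Suppose e = False.
The clause (¬b) is unit, so b = False.
The clause (¬a) is unit, so a = False.
That conflicts with the unit clause (a).
So every satisfying assignment has e = True.

True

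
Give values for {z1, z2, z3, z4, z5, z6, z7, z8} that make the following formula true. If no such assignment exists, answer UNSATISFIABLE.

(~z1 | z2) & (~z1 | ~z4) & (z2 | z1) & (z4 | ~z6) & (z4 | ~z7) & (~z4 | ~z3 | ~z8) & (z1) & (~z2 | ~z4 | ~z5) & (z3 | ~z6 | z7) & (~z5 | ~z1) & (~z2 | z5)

UNSATISFIABLE

(z1) alone gives z1 = 1.
(z2) alone gives z2 = 1.
(~z4) alone gives z4 = 0.
(~z6) alone gives z6 = 0.
(~z7) alone gives z7 = 0.
(~z5) alone gives z5 = 0.
That conflicts with the unit clause (z5).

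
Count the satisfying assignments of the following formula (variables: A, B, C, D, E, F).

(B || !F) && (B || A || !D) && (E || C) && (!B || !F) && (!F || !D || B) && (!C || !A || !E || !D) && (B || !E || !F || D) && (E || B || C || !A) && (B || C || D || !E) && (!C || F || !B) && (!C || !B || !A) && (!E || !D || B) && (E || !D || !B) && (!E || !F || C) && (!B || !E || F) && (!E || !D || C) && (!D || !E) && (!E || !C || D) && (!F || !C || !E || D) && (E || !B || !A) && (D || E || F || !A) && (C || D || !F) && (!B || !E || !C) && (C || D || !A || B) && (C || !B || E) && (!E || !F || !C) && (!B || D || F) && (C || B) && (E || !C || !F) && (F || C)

There are 2^6 = 64 truth assignments over (A, B, C, D, E, F).
Split on E. With E = true, the clauses containing E are satisfied and !E drops from the rest; 0 of the 2^5 = 32 assignments to the other variables satisfy what remains.
With E = false, by the same count on the reduced clause set, 2 assignments work.
(One model: A=F, B=F, C=T, D=F, E=F, F=F.)
Total: 0 + 2 = 2.

2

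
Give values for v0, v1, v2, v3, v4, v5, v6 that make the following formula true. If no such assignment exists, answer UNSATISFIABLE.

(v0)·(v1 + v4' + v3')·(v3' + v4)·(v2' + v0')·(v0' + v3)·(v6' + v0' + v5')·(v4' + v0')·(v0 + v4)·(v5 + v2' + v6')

From the singleton clause (v0), v0 = 1.
From the singleton clause (v2'), v2 = 0.
From the singleton clause (v3), v3 = 1.
From the singleton clause (v4), v4 = 1.
That conflicts with the unit clause (v4').

UNSATISFIABLE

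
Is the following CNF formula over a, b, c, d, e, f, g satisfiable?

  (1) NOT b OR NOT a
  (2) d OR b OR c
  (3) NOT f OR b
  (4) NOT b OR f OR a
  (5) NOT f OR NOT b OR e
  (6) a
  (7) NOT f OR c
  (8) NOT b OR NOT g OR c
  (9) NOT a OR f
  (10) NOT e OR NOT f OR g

The clause (a) is unit, so a = true.
The clause (NOT b) is unit, so b = false.
The clause (NOT f) is unit, so f = false.
Now (f) is unsatisfied and unit — conflict.
No assignment satisfies every clause.

No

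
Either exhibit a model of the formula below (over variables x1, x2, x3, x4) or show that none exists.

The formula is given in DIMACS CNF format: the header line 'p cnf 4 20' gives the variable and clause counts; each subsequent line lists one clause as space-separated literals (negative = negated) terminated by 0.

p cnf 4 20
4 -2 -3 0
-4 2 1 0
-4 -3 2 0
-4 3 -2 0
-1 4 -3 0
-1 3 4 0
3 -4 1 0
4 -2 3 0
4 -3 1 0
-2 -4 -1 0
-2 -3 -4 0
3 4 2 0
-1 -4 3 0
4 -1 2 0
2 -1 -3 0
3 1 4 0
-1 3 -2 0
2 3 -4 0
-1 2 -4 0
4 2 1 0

UNSATISFIABLE

Branch on x4: set x4 = True.
Branch on x2: set x2 = True.
The clause (x3) is unit, so x3 = True.
Now (¬x3) is unsatisfied and unit — conflict.
Undo x2 and try x2 = False.
The clause (x1) is unit, so x1 = True.
Now (¬x1) is unsatisfied and unit — conflict.
Either choice for x2 ends in contradiction.
Undo x4 and try x4 = False.
Branch on x2: set x2 = False.
The clause (x3) is unit, so x3 = True.
The clause (¬x1) is unit, so x1 = False.
Now (x1) is unsatisfied and unit — conflict.
Undo x2 and try x2 = True.
The clause (¬x3) is unit, so x3 = False.
Now (x3) is unsatisfied and unit — conflict.
Either choice for x2 ends in contradiction.
Either choice for x4 ends in contradiction.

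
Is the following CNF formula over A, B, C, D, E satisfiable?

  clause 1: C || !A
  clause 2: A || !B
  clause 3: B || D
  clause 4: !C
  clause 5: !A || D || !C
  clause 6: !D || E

Satisfiable

From the singleton clause (!C), C = false.
From the singleton clause (!A), A = false.
From the singleton clause (!B), B = false.
From the singleton clause (D), D = true.
From the singleton clause (E), E = true.
All clauses are satisfied.
A satisfying assignment: A: false,  B: false,  C: false,  D: true,  E: true.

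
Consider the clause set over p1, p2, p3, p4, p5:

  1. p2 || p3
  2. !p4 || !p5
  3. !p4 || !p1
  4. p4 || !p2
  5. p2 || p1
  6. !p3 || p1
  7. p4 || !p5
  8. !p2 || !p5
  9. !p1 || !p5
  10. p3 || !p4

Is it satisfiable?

Suppose p2 = false.
Unit clause (p3) forces p3 = true.
Unit clause (p1) forces p1 = true.
Unit clause (!p4) forces p4 = false.
Unit clause (!p5) forces p5 = false.
All clauses are satisfied.
A satisfying assignment: p1 ↦ true,  p2 ↦ false,  p3 ↦ true,  p4 ↦ false,  p5 ↦ false.

Satisfiable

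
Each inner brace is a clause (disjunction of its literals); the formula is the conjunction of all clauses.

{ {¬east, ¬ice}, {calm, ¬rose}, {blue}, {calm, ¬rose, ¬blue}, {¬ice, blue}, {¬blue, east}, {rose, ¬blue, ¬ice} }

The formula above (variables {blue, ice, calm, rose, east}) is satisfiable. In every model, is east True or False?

True

Suppose east = False.
The clause (blue) is unit, so blue = True.
Now (¬blue) is unsatisfied and unit — conflict.
So every satisfying assignment has east = True.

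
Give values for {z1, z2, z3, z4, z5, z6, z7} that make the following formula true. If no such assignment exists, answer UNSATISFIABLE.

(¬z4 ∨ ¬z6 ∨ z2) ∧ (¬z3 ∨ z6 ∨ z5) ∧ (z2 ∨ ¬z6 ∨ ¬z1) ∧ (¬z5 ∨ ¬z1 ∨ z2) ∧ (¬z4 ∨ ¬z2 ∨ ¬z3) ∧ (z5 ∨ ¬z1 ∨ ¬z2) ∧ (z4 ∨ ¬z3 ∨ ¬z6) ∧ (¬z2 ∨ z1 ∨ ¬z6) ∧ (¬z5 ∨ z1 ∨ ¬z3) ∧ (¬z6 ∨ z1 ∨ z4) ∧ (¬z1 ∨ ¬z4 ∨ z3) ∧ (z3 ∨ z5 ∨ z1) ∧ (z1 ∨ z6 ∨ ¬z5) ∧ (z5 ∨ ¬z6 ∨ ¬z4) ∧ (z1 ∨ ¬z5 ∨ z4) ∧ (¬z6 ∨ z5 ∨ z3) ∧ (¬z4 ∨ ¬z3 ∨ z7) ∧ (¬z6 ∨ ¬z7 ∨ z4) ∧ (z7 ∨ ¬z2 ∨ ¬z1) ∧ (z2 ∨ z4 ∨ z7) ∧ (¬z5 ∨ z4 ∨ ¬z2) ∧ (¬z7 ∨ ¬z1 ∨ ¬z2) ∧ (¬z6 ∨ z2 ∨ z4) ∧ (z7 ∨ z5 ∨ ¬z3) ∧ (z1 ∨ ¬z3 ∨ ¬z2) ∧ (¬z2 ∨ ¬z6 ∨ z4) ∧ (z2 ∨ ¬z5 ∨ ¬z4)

Branch on z4: set z4 = False.
Branch on z3: set z3 = False.
Branch on z6: set z6 = False.
Branch on z5: set z5 = False.
(z1) alone gives z1 = True.
(¬z2) alone gives z2 = False.
(z7) alone gives z7 = True.
All clauses are satisfied.

z1: True,  z2: False,  z3: False,  z4: False,  z5: False,  z6: False,  z7: True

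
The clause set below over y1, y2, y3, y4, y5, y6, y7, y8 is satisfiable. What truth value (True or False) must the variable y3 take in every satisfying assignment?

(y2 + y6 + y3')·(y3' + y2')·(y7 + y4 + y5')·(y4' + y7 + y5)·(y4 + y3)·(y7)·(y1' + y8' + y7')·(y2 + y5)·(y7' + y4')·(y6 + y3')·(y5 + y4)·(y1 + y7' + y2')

Suppose y3 = 0.
(y4) alone gives y4 = 1.
(y7) alone gives y7 = 1.
That conflicts with the unit clause (y7').
So every satisfying assignment has y3 = True.

True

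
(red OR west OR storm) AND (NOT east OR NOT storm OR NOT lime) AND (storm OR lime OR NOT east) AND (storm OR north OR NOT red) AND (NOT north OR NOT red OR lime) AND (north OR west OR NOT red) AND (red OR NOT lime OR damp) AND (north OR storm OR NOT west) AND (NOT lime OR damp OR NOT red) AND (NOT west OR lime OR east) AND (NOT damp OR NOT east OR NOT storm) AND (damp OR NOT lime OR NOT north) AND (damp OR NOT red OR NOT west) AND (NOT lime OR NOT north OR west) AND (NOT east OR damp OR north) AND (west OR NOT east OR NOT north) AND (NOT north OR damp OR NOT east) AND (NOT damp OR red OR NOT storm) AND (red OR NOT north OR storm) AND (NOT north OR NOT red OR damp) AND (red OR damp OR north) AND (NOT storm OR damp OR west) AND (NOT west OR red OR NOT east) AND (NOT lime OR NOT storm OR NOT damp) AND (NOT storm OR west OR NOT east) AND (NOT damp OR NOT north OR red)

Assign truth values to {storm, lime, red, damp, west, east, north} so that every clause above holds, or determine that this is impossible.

Branch on red: set red = true.
Branch on storm: set storm = false.
From the singleton clause (north), north = true.
From the singleton clause (lime), lime = true.
From the singleton clause (damp), damp = true.
From the singleton clause (west), west = true.
No clause remains; east is free.

storm ↦ false,  lime ↦ true,  red ↦ true,  damp ↦ true,  west ↦ true,  east ↦ true,  north ↦ true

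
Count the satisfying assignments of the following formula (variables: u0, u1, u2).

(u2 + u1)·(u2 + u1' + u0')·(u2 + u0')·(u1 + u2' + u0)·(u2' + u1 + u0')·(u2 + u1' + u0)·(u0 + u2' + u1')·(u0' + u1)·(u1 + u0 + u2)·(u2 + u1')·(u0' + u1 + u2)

1

There are 2^3 = 8 truth assignments over (u0, u1, u2).
Check each against the 11 clauses (columns in the order u0, u1, u2):
  F F F  ✗ fails (u2 + u1)
  F F T  ✗ fails (u1 + u2' + u0)
  F T F  ✗ fails (u2 + u1' + u0)
  F T T  ✗ fails (u0 + u2' + u1')
  T F F  ✗ fails (u2 + u1)
  T F T  ✗ fails (u2' + u1 + u0')
  T T F  ✗ fails (u2 + u1' + u0')
  T T T  ✓ satisfies all
1 of the 8 rows is a model.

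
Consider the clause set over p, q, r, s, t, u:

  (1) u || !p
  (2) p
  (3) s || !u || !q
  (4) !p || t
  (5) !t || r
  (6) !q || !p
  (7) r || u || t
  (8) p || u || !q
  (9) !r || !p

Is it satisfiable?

Unsatisfiable

The clause (p) is unit, so p = true.
The clause (u) is unit, so u = true.
The clause (t) is unit, so t = true.
The clause (r) is unit, so r = true.
That conflicts with the unit clause (!r).
No assignment satisfies every clause.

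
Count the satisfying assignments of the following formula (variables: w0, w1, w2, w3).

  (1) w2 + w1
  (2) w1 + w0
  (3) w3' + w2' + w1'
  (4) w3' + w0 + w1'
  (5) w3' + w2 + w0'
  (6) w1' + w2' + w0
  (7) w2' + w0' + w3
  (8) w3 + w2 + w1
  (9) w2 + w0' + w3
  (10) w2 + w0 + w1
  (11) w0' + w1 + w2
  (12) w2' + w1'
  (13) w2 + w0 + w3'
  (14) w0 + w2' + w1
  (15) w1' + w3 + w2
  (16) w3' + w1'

1

There are 2^4 = 16 truth assignments over (w0, w1, w2, w3).
Split on w3. With w3 = 1, the clauses containing w3 are satisfied and w3' drops from the rest; 1 of the 2^3 = 8 assignments to the other variables satisfy what remains.
With w3 = 0, by the same count on the reduced clause set, 0 assignments work.
(One model: w0=T, w1=F, w2=T, w3=T.)
Total: 1 + 0 = 1.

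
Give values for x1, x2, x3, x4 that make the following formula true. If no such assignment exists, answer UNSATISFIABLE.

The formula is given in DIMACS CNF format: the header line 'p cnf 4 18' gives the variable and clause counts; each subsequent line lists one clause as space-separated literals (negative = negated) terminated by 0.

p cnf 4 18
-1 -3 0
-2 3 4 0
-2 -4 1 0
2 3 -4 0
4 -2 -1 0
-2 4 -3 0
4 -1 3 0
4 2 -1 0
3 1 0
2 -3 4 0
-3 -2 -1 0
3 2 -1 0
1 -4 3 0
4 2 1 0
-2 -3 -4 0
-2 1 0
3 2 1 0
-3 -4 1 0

x1=True; x2=True; x3=False; x4=True

Try x1 = True.
The clause (¬x3) is unit, so x3 = False.
The clause (x4) is unit, so x4 = True.
The clause (x2) is unit, so x2 = True.
Every clause now holds.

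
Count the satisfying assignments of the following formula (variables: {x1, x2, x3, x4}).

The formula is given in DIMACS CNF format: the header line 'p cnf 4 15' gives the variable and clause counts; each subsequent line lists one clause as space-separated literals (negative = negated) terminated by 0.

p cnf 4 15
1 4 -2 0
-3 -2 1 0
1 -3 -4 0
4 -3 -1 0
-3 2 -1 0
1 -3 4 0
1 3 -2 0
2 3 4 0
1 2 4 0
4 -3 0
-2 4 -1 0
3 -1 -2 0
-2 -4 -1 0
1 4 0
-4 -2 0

2

There are 2^4 = 16 truth assignments over (x1, x2, x3, x4).
Check each against the 15 clauses (columns in the order x1, x2, x3, x4):
  F F F F  ✗ fails (x2 ∨ x3 ∨ x4)
  F F F T  ✓ satisfies all
  F F T F  ✗ fails (x1 ∨ ¬x3 ∨ x4)
  F F T T  ✗ fails (x1 ∨ ¬x3 ∨ ¬x4)
  F T F F  ✗ fails (x1 ∨ x4 ∨ ¬x2)
  F T F T  ✗ fails (x1 ∨ x3 ∨ ¬x2)
  F T T F  ✗ fails (x1 ∨ x4 ∨ ¬x2)
  F T T T  ✗ fails (¬x3 ∨ ¬x2 ∨ x1)
  T F F F  ✗ fails (x2 ∨ x3 ∨ x4)
  T F F T  ✓ satisfies all
  T F T F  ✗ fails (x4 ∨ ¬x3 ∨ ¬x1)
  T F T T  ✗ fails (¬x3 ∨ x2 ∨ ¬x1)
  T T F F  ✗ fails (¬x2 ∨ x4 ∨ ¬x1)
  T T F T  ✗ fails (x3 ∨ ¬x1 ∨ ¬x2)
  T T T F  ✗ fails (x4 ∨ ¬x3 ∨ ¬x1)
  T T T T  ✗ fails (¬x2 ∨ ¬x4 ∨ ¬x1)
2 of the 16 rows are models.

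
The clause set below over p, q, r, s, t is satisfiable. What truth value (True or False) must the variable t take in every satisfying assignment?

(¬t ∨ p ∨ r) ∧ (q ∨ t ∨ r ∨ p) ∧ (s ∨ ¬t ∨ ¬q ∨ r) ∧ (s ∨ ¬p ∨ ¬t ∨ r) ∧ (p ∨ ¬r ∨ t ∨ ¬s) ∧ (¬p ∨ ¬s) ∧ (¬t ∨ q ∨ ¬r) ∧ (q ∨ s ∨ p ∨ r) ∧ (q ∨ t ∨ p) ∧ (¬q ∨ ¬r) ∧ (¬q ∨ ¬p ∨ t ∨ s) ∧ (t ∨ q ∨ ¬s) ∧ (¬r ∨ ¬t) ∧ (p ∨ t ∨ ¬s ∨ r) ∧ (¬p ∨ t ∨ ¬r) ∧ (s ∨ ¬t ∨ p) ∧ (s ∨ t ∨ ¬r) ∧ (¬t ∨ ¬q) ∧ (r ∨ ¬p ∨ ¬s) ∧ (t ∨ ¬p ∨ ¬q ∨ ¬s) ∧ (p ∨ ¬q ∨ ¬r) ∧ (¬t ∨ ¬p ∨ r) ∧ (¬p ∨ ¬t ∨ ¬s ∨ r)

False

Suppose t = True.
The clause (¬r) is unit, so r = False.
The clause (p) is unit, so p = True.
But (¬p) is also a unit clause — contradiction.
So every satisfying assignment has t = False.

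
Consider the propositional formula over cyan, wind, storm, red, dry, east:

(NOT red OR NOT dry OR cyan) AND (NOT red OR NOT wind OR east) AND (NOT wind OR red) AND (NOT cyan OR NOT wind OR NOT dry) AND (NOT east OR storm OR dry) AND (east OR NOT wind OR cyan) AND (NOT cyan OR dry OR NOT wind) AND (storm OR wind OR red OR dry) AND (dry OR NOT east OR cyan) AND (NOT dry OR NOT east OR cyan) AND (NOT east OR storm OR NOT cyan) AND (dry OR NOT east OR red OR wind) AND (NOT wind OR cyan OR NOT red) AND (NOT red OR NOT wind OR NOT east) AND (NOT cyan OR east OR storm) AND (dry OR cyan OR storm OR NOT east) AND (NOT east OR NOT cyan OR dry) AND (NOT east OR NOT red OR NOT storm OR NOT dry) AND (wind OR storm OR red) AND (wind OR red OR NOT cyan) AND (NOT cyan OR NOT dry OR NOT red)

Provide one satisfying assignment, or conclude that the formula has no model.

Suppose wind = false.
Suppose storm = true.
Suppose red = false.
From the singleton clause (NOT cyan), cyan = false.
Suppose dry = false.
From the singleton clause (NOT east), east = false.
This assignment satisfies each clause.

cyan=false, wind=false, storm=true, red=false, dry=false, east=false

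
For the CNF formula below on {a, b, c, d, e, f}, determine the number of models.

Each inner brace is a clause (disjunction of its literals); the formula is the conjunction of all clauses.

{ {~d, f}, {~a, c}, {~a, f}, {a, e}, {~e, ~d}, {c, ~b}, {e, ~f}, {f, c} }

7

There are 2^6 = 64 truth assignments over (a, b, c, d, e, f).
Split on b. With b = 1, the clauses containing b are satisfied and ~b drops from the rest; 3 of the 2^5 = 32 assignments to the other variables satisfy what remains.
With b = 0, by the same count on the reduced clause set, 4 assignments work.
(One model: a=F, b=F, c=F, d=F, e=T, f=T.)
Total: 3 + 4 = 7.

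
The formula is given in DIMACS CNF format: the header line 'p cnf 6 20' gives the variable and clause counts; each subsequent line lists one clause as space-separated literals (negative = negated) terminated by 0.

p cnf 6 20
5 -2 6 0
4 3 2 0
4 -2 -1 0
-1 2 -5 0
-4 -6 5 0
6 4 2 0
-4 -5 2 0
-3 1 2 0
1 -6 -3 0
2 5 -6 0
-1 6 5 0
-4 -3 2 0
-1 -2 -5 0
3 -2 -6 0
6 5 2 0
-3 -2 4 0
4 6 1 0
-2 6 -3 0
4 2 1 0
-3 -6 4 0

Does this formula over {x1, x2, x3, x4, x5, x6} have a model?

Satisfiable

Suppose x5 = True.
Suppose x1 = False.
Suppose x4 = True.
(x2) alone gives x2 = True.
Suppose x6 = False.
(¬x3) alone gives x3 = False.
This assignment satisfies each clause.
A satisfying assignment: x1 ↦ False; x2 ↦ True; x3 ↦ False; x4 ↦ True; x5 ↦ True; x6 ↦ False.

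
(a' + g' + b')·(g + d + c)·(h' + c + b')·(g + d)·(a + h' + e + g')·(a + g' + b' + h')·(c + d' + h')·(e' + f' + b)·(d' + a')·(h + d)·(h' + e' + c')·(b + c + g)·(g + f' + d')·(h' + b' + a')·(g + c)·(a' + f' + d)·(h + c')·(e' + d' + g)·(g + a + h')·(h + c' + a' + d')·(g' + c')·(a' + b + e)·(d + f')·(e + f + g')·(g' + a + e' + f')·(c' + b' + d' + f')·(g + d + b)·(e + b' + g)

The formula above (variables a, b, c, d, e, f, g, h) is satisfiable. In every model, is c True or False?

False

Suppose c = 1.
Unit clause (h) forces h = 1.
Unit clause (e') forces e = 0.
Unit clause (g') forces g = 0.
Unit clause (d) forces d = 1.
Unit clause (a') forces a = 0.
Now (a) is unsatisfied and unit — conflict.
So every satisfying assignment has c = False.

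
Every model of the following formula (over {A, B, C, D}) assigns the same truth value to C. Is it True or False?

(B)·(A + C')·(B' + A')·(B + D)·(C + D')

False

Suppose C = 1.
Unit clause (B) forces B = 1.
Unit clause (A) forces A = 1.
Now (A') is unsatisfied and unit — conflict.
So every satisfying assignment has C = False.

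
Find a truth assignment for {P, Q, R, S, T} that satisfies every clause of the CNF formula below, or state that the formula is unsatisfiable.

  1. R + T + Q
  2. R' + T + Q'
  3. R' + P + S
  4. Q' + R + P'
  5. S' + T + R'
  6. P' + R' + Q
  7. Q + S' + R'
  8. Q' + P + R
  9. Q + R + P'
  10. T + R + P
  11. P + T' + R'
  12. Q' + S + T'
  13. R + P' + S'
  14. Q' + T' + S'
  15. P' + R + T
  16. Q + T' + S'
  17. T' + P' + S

P ↦ 0,  Q ↦ 0,  R ↦ 0,  S ↦ 0,  T ↦ 1

Try R = 0.
Try T = 1.
Try Q = 0.
From the singleton clause (P'), P = 0.
From the singleton clause (S'), S = 0.
This assignment satisfies each clause.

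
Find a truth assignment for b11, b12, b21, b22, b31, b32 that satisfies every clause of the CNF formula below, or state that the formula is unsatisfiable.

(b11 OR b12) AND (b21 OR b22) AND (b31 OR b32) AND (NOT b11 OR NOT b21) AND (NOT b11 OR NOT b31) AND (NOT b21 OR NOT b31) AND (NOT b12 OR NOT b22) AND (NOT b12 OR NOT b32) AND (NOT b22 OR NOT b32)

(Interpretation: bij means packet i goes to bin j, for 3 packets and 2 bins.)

UNSATISFIABLE

Case b11 = true:
The clause (NOT b21) is unit, so b21 = false.
The clause (b22) is unit, so b22 = true.
The clause (NOT b31) is unit, so b31 = false.
The clause (b32) is unit, so b32 = true.
That conflicts with the unit clause (NOT b32).
That branch fails; take b11 = false instead.
The clause (b12) is unit, so b12 = true.
The clause (NOT b22) is unit, so b22 = false.
The clause (b21) is unit, so b21 = true.
The clause (NOT b31) is unit, so b31 = false.
The clause (b32) is unit, so b32 = true.
That conflicts with the unit clause (NOT b32).
Neither b11 = true nor b11 = false works.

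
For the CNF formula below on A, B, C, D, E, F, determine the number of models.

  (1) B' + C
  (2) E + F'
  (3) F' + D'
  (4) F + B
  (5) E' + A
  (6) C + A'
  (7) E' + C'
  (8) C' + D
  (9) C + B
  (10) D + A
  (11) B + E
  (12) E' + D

2

There are 2^6 = 64 truth assignments over (A, B, C, D, E, F).
Split on F. With F = 1, the clauses containing F are satisfied and F' drops from the rest; 0 of the 2^5 = 32 assignments to the other variables satisfy what remains.
With F = 0, by the same count on the reduced clause set, 2 assignments work.
Total: 0 + 2 = 2.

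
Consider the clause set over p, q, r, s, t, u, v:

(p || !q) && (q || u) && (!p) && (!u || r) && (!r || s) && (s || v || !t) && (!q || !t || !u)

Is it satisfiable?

Unit clause (!p) forces p = false.
Unit clause (!q) forces q = false.
Unit clause (u) forces u = true.
Unit clause (r) forces r = true.
Unit clause (s) forces s = true.
All clauses hold; t, v can take either value.
A satisfying assignment: p: false; q: false; r: true; s: true; t: true; u: true; v: false.

Satisfiable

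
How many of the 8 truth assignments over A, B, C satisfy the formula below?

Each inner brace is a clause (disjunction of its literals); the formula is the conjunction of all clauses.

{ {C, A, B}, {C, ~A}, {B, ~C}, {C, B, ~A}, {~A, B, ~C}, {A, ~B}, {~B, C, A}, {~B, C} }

There are 2^3 = 8 truth assignments over (A, B, C).
Check each against the 8 clauses (columns in the order A, B, C):
  F F F  ✗ fails (C | A | B)
  F F T  ✗ fails (B | ~C)
  F T F  ✗ fails (A | ~B)
  F T T  ✗ fails (A | ~B)
  T F F  ✗ fails (C | ~A)
  T F T  ✗ fails (B | ~C)
  T T F  ✗ fails (C | ~A)
  T T T  ✓ satisfies all
1 of the 8 rows is a model.

1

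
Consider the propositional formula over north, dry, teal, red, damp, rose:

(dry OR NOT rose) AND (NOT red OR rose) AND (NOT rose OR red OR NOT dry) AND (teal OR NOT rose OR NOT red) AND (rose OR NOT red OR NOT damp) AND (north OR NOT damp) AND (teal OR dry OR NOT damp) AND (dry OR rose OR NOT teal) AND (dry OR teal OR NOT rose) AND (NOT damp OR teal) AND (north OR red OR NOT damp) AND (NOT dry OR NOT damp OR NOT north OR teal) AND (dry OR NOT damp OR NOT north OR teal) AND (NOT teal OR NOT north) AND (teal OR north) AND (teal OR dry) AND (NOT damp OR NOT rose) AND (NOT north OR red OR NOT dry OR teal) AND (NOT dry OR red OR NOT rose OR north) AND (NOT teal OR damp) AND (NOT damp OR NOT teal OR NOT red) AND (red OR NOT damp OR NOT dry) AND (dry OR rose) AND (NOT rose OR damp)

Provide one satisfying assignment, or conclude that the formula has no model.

Suppose dry = true.
Suppose red = false.
The clause (NOT rose) is unit, so rose = false.
The clause (NOT damp) is unit, so damp = false.
The clause (NOT teal) is unit, so teal = false.
The clause (north) is unit, so north = true.
Now (NOT north) is unsatisfied and unit — conflict.
Undo red and try red = true.
The clause (rose) is unit, so rose = true.
The clause (teal) is unit, so teal = true.
The clause (NOT north) is unit, so north = false.
The clause (NOT damp) is unit, so damp = false.
Now (damp) is unsatisfied and unit — conflict.
Neither red = true nor red = false works.
Undo dry and try dry = false.
The clause (NOT rose) is unit, so rose = false.
Now (rose) is unsatisfied and unit — conflict.
Neither dry = true nor dry = false works.

UNSATISFIABLE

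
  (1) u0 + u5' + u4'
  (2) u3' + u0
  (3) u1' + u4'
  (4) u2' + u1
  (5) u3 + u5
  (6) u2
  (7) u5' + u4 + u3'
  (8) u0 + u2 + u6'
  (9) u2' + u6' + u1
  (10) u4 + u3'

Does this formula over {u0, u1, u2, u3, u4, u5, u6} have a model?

The clause (u2) is unit, so u2 = 1.
The clause (u1) is unit, so u1 = 1.
The clause (u4') is unit, so u4 = 0.
The clause (u3') is unit, so u3 = 0.
The clause (u5) is unit, so u5 = 1.
All clauses hold; u0, u6 can take either value.
A satisfying assignment: u0 ↦ 1, u1 ↦ 1, u2 ↦ 1, u3 ↦ 0, u4 ↦ 0, u5 ↦ 1, u6 ↦ 0.

Satisfiable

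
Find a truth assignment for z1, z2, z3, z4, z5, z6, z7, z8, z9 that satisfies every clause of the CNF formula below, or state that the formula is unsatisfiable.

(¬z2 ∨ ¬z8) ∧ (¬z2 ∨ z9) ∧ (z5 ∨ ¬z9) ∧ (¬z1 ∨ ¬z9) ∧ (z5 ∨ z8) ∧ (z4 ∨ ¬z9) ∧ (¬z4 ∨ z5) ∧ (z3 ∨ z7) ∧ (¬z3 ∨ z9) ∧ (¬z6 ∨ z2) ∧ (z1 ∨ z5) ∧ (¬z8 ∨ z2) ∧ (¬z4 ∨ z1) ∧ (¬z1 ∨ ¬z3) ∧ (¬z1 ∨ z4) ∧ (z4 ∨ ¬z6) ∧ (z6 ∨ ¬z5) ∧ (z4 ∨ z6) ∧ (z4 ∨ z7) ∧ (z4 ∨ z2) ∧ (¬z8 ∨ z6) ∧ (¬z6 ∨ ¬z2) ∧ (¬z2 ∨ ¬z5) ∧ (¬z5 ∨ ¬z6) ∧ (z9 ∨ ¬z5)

Case z2 = False:
Unit clause (¬z6) forces z6 = False.
Unit clause (¬z8) forces z8 = False.
Unit clause (z5) forces z5 = True.
Now (¬z5) is unsatisfied and unit — conflict.
Backtrack on z2: now try z2 = True.
Unit clause (¬z8) forces z8 = False.
Unit clause (z9) forces z9 = True.
Unit clause (z5) forces z5 = True.
Now (¬z5) is unsatisfied and unit — conflict.
Both values of z2 lead to a conflict.

UNSATISFIABLE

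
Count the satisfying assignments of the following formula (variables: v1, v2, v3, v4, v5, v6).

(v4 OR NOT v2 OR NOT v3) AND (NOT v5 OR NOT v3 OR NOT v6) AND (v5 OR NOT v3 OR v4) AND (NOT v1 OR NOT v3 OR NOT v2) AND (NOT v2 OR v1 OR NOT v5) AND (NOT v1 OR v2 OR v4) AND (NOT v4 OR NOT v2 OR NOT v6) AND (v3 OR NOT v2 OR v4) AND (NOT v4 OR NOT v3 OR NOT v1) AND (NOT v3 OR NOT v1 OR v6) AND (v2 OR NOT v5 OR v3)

14

There are 2^6 = 64 truth assignments over (v1, v2, v3, v4, v5, v6).
Split on v2. With v2 = true, the clauses containing v2 are satisfied and NOT v2 drops from the rest; 4 of the 2^5 = 32 assignments to the other variables satisfy what remains.
With v2 = false, by the same count on the reduced clause set, 10 assignments work.
Total: 4 + 10 = 14.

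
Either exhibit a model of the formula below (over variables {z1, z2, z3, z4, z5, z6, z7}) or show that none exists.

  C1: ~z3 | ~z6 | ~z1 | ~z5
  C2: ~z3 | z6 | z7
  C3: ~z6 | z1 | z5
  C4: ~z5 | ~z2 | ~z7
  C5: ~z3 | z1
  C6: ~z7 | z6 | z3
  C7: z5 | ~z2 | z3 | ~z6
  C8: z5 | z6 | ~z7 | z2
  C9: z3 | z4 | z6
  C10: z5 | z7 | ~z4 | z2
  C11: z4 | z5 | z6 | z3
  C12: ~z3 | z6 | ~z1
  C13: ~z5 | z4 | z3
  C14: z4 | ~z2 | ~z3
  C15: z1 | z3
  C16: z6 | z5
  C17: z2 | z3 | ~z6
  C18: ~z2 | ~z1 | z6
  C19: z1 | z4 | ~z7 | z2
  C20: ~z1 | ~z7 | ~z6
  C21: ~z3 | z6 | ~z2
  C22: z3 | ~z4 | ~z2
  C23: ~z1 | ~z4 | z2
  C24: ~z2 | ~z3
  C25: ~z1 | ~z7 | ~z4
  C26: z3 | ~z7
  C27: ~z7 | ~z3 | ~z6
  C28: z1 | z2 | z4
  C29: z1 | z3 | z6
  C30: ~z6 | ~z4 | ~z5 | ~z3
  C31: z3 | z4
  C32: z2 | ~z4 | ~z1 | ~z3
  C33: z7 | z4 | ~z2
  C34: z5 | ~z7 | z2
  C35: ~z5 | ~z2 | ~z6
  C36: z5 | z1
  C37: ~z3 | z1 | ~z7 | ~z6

Case z3 = 1:
Unit clause (z1) forces z1 = 1.
Unit clause (z6) forces z6 = 1.
Unit clause (~z5) forces z5 = 0.
Unit clause (~z7) forces z7 = 0.
Unit clause (~z2) forces z2 = 0.
Unit clause (~z4) forces z4 = 0.
This assignment satisfies each clause.

z1 ↦ 1; z2 ↦ 0; z3 ↦ 1; z4 ↦ 0; z5 ↦ 0; z6 ↦ 1; z7 ↦ 0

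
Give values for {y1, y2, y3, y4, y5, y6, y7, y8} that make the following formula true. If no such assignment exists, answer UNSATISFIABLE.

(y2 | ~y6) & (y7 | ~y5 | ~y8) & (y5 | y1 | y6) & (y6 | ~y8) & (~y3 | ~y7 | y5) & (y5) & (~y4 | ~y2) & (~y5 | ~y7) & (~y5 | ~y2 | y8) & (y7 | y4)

(y5) alone gives y5 = 1.
(~y7) alone gives y7 = 0.
(~y8) alone gives y8 = 0.
(~y2) alone gives y2 = 0.
(~y6) alone gives y6 = 0.
(y4) alone gives y4 = 1.
Every clause is now satisfied; y1, y3 are unconstrained.

y1: 0,  y2: 0,  y3: 0,  y4: 1,  y5: 1,  y6: 0,  y7: 0,  y8: 0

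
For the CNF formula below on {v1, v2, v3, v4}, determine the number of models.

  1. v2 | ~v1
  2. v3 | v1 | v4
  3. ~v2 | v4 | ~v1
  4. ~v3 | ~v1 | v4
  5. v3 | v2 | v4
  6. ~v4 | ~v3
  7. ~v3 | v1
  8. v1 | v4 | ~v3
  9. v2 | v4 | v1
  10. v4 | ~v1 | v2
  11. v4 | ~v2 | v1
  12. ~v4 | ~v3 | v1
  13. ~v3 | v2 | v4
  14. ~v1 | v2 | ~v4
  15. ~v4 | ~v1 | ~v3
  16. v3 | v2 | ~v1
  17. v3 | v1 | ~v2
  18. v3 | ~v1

1

There are 2^4 = 16 truth assignments over (v1, v2, v3, v4).
Check each against the 18 clauses (columns in the order v1, v2, v3, v4):
  F F F F  ✗ fails (v3 | v1 | v4)
  F F F T  ✓ satisfies all
  F F T F  ✗ fails (~v3 | v1)
  F F T T  ✗ fails (~v4 | ~v3)
  F T F F  ✗ fails (v3 | v1 | v4)
  F T F T  ✗ fails (v3 | v1 | ~v2)
  F T T F  ✗ fails (~v3 | v1)
  F T T T  ✗ fails (~v4 | ~v3)
  T F F F  ✗ fails (v2 | ~v1)
  T F F T  ✗ fails (v2 | ~v1)
  T F T F  ✗ fails (v2 | ~v1)
  T F T T  ✗ fails (v2 | ~v1)
  T T F F  ✗ fails (~v2 | v4 | ~v1)
  T T F T  ✗ fails (v3 | ~v1)
  T T T F  ✗ fails (~v2 | v4 | ~v1)
  T T T T  ✗ fails (~v4 | ~v3)
1 of the 16 rows is a model.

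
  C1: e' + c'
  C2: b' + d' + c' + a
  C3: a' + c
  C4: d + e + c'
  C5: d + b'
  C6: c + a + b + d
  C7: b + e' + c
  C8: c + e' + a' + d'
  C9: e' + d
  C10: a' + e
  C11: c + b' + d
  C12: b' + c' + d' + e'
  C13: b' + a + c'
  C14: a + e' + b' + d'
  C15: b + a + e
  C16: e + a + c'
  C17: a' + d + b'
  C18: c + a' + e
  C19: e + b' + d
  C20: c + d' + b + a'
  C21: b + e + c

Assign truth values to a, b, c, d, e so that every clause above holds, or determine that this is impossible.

a: 0,  b: 1,  c: 0,  d: 1,  e: 0

Try e = 0.
(a') alone gives a = 0.
(b) alone gives b = 1.
(d) alone gives d = 1.
(c') alone gives c = 0.
Every clause now holds.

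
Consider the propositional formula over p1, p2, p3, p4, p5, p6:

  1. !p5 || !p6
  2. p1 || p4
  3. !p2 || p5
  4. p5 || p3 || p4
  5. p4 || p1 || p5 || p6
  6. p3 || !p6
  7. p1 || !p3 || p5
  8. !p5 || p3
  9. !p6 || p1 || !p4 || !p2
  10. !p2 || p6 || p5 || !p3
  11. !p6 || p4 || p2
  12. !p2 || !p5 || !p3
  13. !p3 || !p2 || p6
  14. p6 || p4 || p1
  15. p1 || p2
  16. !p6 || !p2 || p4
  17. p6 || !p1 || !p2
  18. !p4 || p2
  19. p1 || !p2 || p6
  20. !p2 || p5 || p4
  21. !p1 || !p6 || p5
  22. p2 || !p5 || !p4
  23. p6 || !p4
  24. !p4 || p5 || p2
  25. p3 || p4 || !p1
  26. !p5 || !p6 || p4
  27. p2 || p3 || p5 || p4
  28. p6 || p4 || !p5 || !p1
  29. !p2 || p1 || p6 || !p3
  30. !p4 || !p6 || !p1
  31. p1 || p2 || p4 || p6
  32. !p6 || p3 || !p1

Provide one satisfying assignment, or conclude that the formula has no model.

p1 ↦ true; p2 ↦ false; p3 ↦ true; p4 ↦ false; p5 ↦ false; p6 ↦ false

Branch on p5: set p5 = false.
Unit clause (!p2) forces p2 = false.
Unit clause (p1) forces p1 = true.
Unit clause (!p4) forces p4 = false.
Unit clause (p3) forces p3 = true.
Unit clause (!p6) forces p6 = false.
All clauses are satisfied.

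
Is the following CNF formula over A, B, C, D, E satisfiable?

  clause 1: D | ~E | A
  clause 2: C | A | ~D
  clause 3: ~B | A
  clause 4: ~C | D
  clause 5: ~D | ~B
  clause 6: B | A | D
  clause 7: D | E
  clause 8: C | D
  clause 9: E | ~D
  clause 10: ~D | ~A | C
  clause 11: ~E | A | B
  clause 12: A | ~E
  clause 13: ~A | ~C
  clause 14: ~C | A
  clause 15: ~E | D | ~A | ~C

Unsatisfiable

Try B = 0.
Try C = 0.
From the singleton clause (D), D = 1.
From the singleton clause (A), A = 1.
Now (~A) is unsatisfied and unit — conflict.
Backtrack on C: now try C = 1.
From the singleton clause (D), D = 1.
From the singleton clause (E), E = 1.
From the singleton clause (A), A = 1.
Now (~A) is unsatisfied and unit — conflict.
Either choice for C ends in contradiction.
Backtrack on B: now try B = 1.
From the singleton clause (A), A = 1.
From the singleton clause (~D), D = 0.
From the singleton clause (~C), C = 0.
Now (C) is unsatisfied and unit — conflict.
Either choice for B ends in contradiction.
No assignment satisfies every clause.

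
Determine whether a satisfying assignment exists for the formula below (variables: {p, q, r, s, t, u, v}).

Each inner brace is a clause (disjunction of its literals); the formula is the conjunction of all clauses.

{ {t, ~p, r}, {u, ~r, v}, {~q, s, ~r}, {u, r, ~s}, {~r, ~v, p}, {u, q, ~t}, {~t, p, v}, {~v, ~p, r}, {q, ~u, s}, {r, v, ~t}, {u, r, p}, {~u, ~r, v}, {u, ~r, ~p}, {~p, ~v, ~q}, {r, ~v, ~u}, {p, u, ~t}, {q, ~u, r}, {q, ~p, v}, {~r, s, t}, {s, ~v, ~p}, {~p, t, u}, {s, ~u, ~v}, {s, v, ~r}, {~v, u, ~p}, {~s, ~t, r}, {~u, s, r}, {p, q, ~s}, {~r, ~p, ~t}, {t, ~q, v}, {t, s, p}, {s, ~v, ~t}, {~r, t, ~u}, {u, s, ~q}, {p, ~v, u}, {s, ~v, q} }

No

Try t = 1.
Try u = 1.
Try p = 1.
The clause (~r) is unit, so r = 0.
The clause (~v) is unit, so v = 0.
Now (v) is unsatisfied and unit — conflict.
That branch fails; take p = 0 instead.
The clause (v) is unit, so v = 1.
The clause (~r) is unit, so r = 0.
Now (r) is unsatisfied and unit — conflict.
Either choice for p ends in contradiction.
That branch fails; take u = 0 instead.
The clause (q) is unit, so q = 1.
The clause (p) is unit, so p = 1.
The clause (~r) is unit, so r = 0.
The clause (~s) is unit, so s = 0.
Now (s) is unsatisfied and unit — conflict.
Either choice for u ends in contradiction.
That branch fails; take t = 0 instead.
Try p = 0.
The clause (s) is unit, so s = 1.
The clause (q) is unit, so q = 1.
The clause (v) is unit, so v = 1.
The clause (~r) is unit, so r = 0.
The clause (u) is unit, so u = 1.
Now (~u) is unsatisfied and unit — conflict.
That branch fails; take p = 1 instead.
The clause (r) is unit, so r = 1.
The clause (u) is unit, so u = 1.
Now (~u) is unsatisfied and unit — conflict.
Either choice for p ends in contradiction.
Either choice for t ends in contradiction.
No assignment satisfies every clause.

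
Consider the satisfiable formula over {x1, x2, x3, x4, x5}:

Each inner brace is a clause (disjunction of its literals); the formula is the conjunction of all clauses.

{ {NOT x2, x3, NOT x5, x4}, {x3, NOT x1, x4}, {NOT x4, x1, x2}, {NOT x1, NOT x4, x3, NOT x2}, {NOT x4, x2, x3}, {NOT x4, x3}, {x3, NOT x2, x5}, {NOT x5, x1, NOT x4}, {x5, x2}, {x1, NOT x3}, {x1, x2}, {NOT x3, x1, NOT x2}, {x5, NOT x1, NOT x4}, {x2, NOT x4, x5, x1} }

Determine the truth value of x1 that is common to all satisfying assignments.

True

Suppose x1 = false.
(NOT x3) alone gives x3 = false.
(NOT x4) alone gives x4 = false.
(x2) alone gives x2 = true.
(NOT x5) alone gives x5 = false.
Now (x5) is unsatisfied and unit — conflict.
So every satisfying assignment has x1 = True.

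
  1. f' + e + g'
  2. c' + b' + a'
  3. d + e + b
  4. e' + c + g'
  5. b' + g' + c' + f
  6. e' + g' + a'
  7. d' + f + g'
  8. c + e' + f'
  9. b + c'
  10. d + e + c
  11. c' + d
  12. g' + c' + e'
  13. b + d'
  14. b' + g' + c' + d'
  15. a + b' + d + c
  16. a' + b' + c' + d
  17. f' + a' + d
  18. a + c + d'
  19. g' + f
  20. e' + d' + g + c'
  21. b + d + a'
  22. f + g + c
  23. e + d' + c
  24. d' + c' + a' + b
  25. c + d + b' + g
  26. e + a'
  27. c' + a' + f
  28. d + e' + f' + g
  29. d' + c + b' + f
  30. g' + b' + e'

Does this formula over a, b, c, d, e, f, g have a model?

Yes

Branch on b: set b = 1.
Branch on c: set c = 1.
From the singleton clause (a'), a = 0.
From the singleton clause (d), d = 1.
From the singleton clause (g'), g = 0.
From the singleton clause (e'), e = 0.
All clauses hold; f can take either value.
A satisfying assignment: a=0; b=1; c=1; d=1; e=0; f=0; g=0.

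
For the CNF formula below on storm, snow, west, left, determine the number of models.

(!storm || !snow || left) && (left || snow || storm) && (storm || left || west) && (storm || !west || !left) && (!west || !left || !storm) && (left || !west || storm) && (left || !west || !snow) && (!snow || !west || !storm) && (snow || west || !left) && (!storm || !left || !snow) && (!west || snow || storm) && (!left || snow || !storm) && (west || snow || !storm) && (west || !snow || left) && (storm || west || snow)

2

There are 2^4 = 16 truth assignments over (storm, snow, west, left).
Check each against the 15 clauses (columns in the order storm, snow, west, left):
  F F F F  ✗ fails (left || snow || storm)
  F F F T  ✗ fails (snow || west || !left)
  F F T F  ✗ fails (left || snow || storm)
  F F T T  ✗ fails (storm || !west || !left)
  F T F F  ✗ fails (storm || left || west)
  F T F T  ✓ satisfies all
  F T T F  ✗ fails (left || !west || storm)
  F T T T  ✗ fails (storm || !west || !left)
  T F F F  ✗ fails (west || snow || !storm)
  T F F T  ✗ fails (snow || west || !left)
  T F T F  ✓ satisfies all
  T F T T  ✗ fails (!west || !left || !storm)
  T T F F  ✗ fails (!storm || !snow || left)
  T T F T  ✗ fails (!storm || !left || !snow)
  T T T F  ✗ fails (!storm || !snow || left)
  T T T T  ✗ fails (!west || !left || !storm)
2 of the 16 rows are models.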